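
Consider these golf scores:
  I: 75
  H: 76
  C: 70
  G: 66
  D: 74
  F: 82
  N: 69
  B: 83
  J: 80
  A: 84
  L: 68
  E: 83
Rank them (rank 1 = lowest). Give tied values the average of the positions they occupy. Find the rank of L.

2

Sorted (ascending): 66, 68, 69, 70, 74, 75, 76, 80, 82, 83, 83, 84
The 2 values of 83 occupy positions 10–11 → average rank (10+11)/2 = 10.5.
L has value 68 → rank 2.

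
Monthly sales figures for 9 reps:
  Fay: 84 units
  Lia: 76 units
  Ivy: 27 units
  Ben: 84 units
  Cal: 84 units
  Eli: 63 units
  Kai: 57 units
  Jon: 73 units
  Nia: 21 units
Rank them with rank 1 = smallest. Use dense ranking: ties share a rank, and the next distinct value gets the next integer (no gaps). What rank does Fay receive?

Sorted (ascending): 21, 27, 57, 63, 73, 76, 84, 84, 84
The 3 values of 84 share dense rank 7.
Remaining distinct values take the next consecutive integers.
Fay has value 84 units → rank 7.

7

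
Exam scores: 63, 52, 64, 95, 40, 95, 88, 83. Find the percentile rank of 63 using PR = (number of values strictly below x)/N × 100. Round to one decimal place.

N = 8.
Strictly below 63: 2. Equal to 63: 1.
PR = 2/8 × 100 = 25.0

25.0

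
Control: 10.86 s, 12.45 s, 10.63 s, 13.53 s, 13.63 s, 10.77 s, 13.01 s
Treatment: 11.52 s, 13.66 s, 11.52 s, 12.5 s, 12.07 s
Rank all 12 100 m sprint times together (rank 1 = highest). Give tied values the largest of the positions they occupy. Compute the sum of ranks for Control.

48

Sorted (descending): 13.66, 13.63, 13.53, 13.01, 12.5, 12.45, 12.07, 11.52, 11.52, 10.86, 10.77, 10.63
The 2 values of 11.52 occupy positions 8–9 → each gets rank 9.
Control values → pooled ranks: 10.86→10, 12.45→6, 10.63→12, 13.53→3, 13.63→2, 10.77→11, 13.01→4
Rank sum = 10 + 6 + 12 + 3 + 2 + 11 + 4 = 48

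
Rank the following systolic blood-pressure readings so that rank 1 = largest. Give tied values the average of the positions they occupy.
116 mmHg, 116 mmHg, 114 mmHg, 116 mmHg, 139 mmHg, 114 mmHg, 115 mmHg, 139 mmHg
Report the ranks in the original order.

Sorted (descending): 139, 139, 116, 116, 116, 115, 114, 114
The 2 values of 139 occupy positions 1–2 → average rank (1+2)/2 = 1.5.
The 3 values of 116 occupy positions 3–5 → average rank 4.
The 2 values of 114 occupy positions 7–8 → average rank (7+8)/2 = 7.5.

4, 4, 7.5, 4, 1.5, 7.5, 6, 1.5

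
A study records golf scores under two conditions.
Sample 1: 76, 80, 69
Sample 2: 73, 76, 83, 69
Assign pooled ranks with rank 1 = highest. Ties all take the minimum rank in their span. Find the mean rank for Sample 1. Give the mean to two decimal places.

3.67

Sorted (descending): 83, 80, 76, 76, 73, 69, 69
The 2 values of 76 occupy positions 3–4 → each gets rank 3.
The 2 values of 69 occupy positions 6–7 → each gets rank 6.
Sample 1 values → pooled ranks: 76→3, 80→2, 69→6
Mean rank = (3 + 2 + 6) / 3 = 3.67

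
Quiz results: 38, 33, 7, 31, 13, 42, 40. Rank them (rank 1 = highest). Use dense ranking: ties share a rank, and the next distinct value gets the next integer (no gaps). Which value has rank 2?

Sorted (descending): 42, 40, 38, 33, 31, 13, 7
No ties — each value takes its position as its rank.
Rank 2 → value 40.

40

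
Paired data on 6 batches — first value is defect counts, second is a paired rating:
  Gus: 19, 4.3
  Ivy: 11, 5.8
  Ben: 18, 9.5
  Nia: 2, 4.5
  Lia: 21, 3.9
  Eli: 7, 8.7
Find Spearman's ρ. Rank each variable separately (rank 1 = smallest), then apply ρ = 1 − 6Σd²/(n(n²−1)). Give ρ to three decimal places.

Ranks of variable 1: 5, 3, 4, 1, 6, 2
Ranks of variable 2: 2, 4, 6, 3, 1, 5
d = r₁ − r₂: 3, -1, -2, -2, 5, -3
d²: 9, 1, 4, 4, 25, 9; Σd² = 52
ρ = 1 − 6·52/(6·35) = 1 − 312/210 = -0.486

-0.486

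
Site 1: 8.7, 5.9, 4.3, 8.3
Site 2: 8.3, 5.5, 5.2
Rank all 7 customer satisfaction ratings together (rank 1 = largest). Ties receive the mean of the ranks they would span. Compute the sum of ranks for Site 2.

Sorted (descending): 8.7, 8.3, 8.3, 5.9, 5.5, 5.2, 4.3
The 2 values of 8.3 occupy positions 2–3 → average rank (2+3)/2 = 2.5.
Site 2 values → pooled ranks: 8.3→2.5, 5.5→5, 5.2→6
Rank sum = 2.5 + 5 + 6 = 13.5

13.5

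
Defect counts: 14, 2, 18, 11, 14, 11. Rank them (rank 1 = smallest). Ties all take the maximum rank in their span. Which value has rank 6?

18

Sorted (ascending): 2, 11, 11, 14, 14, 18
The 2 values of 11 occupy positions 2–3 → each gets rank 3.
The 2 values of 14 occupy positions 4–5 → each gets rank 5.
Rank 6 → value 18.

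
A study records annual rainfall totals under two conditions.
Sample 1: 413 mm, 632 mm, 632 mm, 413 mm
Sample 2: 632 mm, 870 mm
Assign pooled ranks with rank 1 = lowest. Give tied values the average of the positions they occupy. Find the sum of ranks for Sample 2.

Sorted (ascending): 413, 413, 632, 632, 632, 870
The 2 values of 413 occupy positions 1–2 → average rank (1+2)/2 = 1.5.
The 3 values of 632 occupy positions 3–5 → average rank 4.
Sample 2 values → pooled ranks: 632→4, 870→6
Rank sum = 4 + 6 = 10

10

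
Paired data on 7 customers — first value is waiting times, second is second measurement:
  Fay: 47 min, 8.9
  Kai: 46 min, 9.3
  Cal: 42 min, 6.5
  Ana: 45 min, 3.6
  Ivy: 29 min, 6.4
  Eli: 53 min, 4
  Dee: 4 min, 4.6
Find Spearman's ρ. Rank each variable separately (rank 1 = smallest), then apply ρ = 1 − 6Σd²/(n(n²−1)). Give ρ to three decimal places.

0.107

Ranks of variable 1: 6, 5, 3, 4, 2, 7, 1
Ranks of variable 2: 6, 7, 5, 1, 4, 2, 3
d = r₁ − r₂: 0, -2, -2, 3, -2, 5, -2
d²: 0, 4, 4, 9, 4, 25, 4; Σd² = 50
ρ = 1 − 6·50/(7·48) = 1 − 300/336 = 0.107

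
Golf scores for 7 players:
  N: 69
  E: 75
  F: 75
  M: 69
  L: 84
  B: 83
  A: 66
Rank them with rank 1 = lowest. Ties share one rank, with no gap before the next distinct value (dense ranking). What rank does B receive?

Sorted (ascending): 66, 69, 69, 75, 75, 83, 84
The 2 values of 69 share dense rank 2.
The 2 values of 75 share dense rank 3.
Remaining distinct values take the next consecutive integers.
B has value 83 → rank 4.

4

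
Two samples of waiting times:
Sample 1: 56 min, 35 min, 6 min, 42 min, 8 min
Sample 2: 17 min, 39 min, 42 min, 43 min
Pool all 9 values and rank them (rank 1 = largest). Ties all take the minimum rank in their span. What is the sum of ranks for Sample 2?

17

Sorted (descending): 56, 43, 42, 42, 39, 35, 17, 8, 6
The 2 values of 42 occupy positions 3–4 → each gets rank 3.
Sample 2 values → pooled ranks: 17→7, 39→5, 42→3, 43→2
Rank sum = 7 + 5 + 3 + 2 = 17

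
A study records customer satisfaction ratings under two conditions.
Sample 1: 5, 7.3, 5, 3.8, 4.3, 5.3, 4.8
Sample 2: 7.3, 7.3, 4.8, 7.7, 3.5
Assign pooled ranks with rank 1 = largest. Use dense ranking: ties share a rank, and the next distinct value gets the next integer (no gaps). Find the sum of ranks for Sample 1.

31

Sorted (descending): 7.7, 7.3, 7.3, 7.3, 5.3, 5, 5, 4.8, 4.8, 4.3, 3.8, 3.5
The 3 values of 7.3 share dense rank 2.
The 2 values of 5 share dense rank 4.
The 2 values of 4.8 share dense rank 5.
Remaining distinct values take the next consecutive integers.
Sample 1 values → pooled ranks: 5→4, 7.3→2, 5→4, 3.8→7, 4.3→6, 5.3→3, 4.8→5
Rank sum = 4 + 2 + 4 + 7 + 6 + 3 + 5 = 31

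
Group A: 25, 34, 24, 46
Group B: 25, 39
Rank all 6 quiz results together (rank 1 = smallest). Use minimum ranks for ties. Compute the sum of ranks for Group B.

Sorted (ascending): 24, 25, 25, 34, 39, 46
The 2 values of 25 occupy positions 2–3 → each gets rank 2.
Group B values → pooled ranks: 25→2, 39→5
Rank sum = 2 + 5 = 7

7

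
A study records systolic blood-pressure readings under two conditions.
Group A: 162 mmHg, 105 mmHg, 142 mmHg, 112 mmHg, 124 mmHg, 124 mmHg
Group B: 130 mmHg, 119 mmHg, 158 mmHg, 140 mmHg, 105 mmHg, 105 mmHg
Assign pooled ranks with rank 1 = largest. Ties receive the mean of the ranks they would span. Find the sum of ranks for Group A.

Sorted (descending): 162, 158, 142, 140, 130, 124, 124, 119, 112, 105, 105, 105
The 2 values of 124 occupy positions 6–7 → average rank (6+7)/2 = 6.5.
The 3 values of 105 occupy positions 10–12 → average rank 11.
Group A values → pooled ranks: 162→1, 105→11, 142→3, 112→9, 124→6.5, 124→6.5
Rank sum = 1 + 11 + 3 + 9 + 6.5 + 6.5 = 37

37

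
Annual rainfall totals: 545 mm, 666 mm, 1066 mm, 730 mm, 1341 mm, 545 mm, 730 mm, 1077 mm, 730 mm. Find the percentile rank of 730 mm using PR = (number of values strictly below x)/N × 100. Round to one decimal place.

N = 9.
Strictly below 730: 3. Equal to 730: 3.
PR = 3/9 × 100 = 33.3

33.3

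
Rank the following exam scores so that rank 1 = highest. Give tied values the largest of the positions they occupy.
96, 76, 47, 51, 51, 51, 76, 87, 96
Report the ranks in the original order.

2, 5, 9, 8, 8, 8, 5, 3, 2

Sorted (descending): 96, 96, 87, 76, 76, 51, 51, 51, 47
The 2 values of 96 occupy positions 1–2 → each gets rank 2.
The 2 values of 76 occupy positions 4–5 → each gets rank 5.
The 3 values of 51 occupy positions 6–8 → each gets rank 8.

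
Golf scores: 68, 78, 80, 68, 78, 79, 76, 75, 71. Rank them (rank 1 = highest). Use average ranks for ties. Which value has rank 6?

Sorted (descending): 80, 79, 78, 78, 76, 75, 71, 68, 68
The 2 values of 78 occupy positions 3–4 → average rank (3+4)/2 = 3.5.
The 2 values of 68 occupy positions 8–9 → average rank (8+9)/2 = 8.5.
Rank 6 → value 75.

75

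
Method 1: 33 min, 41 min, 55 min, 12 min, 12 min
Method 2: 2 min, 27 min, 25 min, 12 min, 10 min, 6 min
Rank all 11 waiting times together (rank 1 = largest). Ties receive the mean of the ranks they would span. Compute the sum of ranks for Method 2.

Sorted (descending): 55, 41, 33, 27, 25, 12, 12, 12, 10, 6, 2
The 3 values of 12 occupy positions 6–8 → average rank 7.
Method 2 values → pooled ranks: 2→11, 27→4, 25→5, 12→7, 10→9, 6→10
Rank sum = 11 + 4 + 5 + 7 + 9 + 10 = 46

46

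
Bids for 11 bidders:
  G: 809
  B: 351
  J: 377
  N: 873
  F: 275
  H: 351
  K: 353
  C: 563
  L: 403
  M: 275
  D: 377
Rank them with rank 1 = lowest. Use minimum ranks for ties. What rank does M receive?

Sorted (ascending): 275, 275, 351, 351, 353, 377, 377, 403, 563, 809, 873
The 2 values of 275 occupy positions 1–2 → each gets rank 1.
The 2 values of 351 occupy positions 3–4 → each gets rank 3.
The 2 values of 377 occupy positions 6–7 → each gets rank 6.
M has value 275 → rank 1.

1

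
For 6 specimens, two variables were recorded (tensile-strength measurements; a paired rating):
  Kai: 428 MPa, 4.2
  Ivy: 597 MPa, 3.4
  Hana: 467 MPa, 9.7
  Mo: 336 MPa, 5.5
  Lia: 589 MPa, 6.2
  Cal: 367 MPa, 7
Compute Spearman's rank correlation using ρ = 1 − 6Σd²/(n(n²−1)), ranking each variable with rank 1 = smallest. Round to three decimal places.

-0.257

Ranks of variable 1: 3, 6, 4, 1, 5, 2
Ranks of variable 2: 2, 1, 6, 3, 4, 5
d = r₁ − r₂: 1, 5, -2, -2, 1, -3
d²: 1, 25, 4, 4, 1, 9; Σd² = 44
ρ = 1 − 6·44/(6·35) = 1 − 264/210 = -0.257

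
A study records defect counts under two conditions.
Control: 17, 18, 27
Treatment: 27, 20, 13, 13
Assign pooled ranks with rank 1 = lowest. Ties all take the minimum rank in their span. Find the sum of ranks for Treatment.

13

Sorted (ascending): 13, 13, 17, 18, 20, 27, 27
The 2 values of 13 occupy positions 1–2 → each gets rank 1.
The 2 values of 27 occupy positions 6–7 → each gets rank 6.
Treatment values → pooled ranks: 27→6, 20→5, 13→1, 13→1
Rank sum = 6 + 5 + 1 + 1 = 13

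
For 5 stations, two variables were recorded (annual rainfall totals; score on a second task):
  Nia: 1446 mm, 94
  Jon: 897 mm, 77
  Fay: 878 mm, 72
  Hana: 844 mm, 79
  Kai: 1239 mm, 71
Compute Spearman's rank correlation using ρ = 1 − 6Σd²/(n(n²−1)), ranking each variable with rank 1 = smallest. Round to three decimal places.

0.100

Ranks of variable 1: 5, 3, 2, 1, 4
Ranks of variable 2: 5, 3, 2, 4, 1
d = r₁ − r₂: 0, 0, 0, -3, 3
d²: 0, 0, 0, 9, 9; Σd² = 18
ρ = 1 − 6·18/(5·24) = 1 − 108/120 = 0.100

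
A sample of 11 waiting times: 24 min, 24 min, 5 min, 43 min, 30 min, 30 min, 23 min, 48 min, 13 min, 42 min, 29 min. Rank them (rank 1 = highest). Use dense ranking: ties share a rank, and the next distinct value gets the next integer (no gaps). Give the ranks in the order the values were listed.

Sorted (descending): 48, 43, 42, 30, 30, 29, 24, 24, 23, 13, 5
The 2 values of 30 share dense rank 4.
The 2 values of 24 share dense rank 6.
Remaining distinct values take the next consecutive integers.

6, 6, 9, 2, 4, 4, 7, 1, 8, 3, 5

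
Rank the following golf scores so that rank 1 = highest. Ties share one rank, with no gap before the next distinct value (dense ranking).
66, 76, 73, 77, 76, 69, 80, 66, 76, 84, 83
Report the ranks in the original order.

8, 5, 6, 4, 5, 7, 3, 8, 5, 1, 2

Sorted (descending): 84, 83, 80, 77, 76, 76, 76, 73, 69, 66, 66
The 3 values of 76 share dense rank 5.
The 2 values of 66 share dense rank 8.
Remaining distinct values take the next consecutive integers.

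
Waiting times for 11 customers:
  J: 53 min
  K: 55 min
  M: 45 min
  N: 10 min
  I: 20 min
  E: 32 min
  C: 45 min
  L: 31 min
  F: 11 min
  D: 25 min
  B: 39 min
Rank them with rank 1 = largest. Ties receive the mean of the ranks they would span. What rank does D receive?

8

Sorted (descending): 55, 53, 45, 45, 39, 32, 31, 25, 20, 11, 10
The 2 values of 45 occupy positions 3–4 → average rank (3+4)/2 = 3.5.
D has value 25 min → rank 8.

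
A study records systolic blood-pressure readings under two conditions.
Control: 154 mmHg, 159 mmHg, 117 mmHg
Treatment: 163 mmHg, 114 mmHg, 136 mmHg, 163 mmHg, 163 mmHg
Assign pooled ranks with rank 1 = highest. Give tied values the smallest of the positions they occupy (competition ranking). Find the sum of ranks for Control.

16

Sorted (descending): 163, 163, 163, 159, 154, 136, 117, 114
The 3 values of 163 occupy positions 1–3 → each gets rank 1.
Control values → pooled ranks: 154→5, 159→4, 117→7
Rank sum = 5 + 4 + 7 = 16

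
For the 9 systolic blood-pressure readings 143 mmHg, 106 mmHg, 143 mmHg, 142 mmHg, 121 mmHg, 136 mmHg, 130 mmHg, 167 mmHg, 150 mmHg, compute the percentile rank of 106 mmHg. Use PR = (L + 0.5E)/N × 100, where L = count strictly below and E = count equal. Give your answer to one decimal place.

N = 9.
Strictly below 106: 0. Equal to 106: 1.
PR = (0 + 0.5·1)/9 × 100 = 5.6

5.6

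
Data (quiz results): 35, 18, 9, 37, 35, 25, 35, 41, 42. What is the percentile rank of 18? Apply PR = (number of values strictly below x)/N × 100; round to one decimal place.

N = 9.
Strictly below 18: 1. Equal to 18: 1.
PR = 1/9 × 100 = 11.1

11.1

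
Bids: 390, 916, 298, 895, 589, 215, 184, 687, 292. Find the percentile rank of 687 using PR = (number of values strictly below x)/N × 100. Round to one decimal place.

66.7

N = 9.
Strictly below 687: 6. Equal to 687: 1.
PR = 6/9 × 100 = 66.7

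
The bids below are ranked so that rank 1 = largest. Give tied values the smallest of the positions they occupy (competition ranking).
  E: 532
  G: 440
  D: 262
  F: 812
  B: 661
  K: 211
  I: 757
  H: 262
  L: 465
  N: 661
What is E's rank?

Sorted (descending): 812, 757, 661, 661, 532, 465, 440, 262, 262, 211
The 2 values of 661 occupy positions 3–4 → each gets rank 3.
The 2 values of 262 occupy positions 8–9 → each gets rank 8.
E has value 532 → rank 5.

5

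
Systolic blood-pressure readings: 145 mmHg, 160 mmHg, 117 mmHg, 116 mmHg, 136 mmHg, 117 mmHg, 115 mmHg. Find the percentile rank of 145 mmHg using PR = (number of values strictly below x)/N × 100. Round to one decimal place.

N = 7.
Strictly below 145: 5. Equal to 145: 1.
PR = 5/7 × 100 = 71.4

71.4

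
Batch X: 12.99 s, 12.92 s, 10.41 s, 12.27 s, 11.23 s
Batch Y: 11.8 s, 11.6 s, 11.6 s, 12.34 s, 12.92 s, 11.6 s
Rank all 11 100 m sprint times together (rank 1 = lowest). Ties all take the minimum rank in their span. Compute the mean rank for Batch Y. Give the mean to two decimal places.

Sorted (ascending): 10.41, 11.23, 11.6, 11.6, 11.6, 11.8, 12.27, 12.34, 12.92, 12.92, 12.99
The 3 values of 11.6 occupy positions 3–5 → each gets rank 3.
The 2 values of 12.92 occupy positions 9–10 → each gets rank 9.
Batch Y values → pooled ranks: 11.8→6, 11.6→3, 11.6→3, 12.34→8, 12.92→9, 11.6→3
Mean rank = (6 + 3 + 3 + 8 + 9 + 3) / 6 = 5.33

5.33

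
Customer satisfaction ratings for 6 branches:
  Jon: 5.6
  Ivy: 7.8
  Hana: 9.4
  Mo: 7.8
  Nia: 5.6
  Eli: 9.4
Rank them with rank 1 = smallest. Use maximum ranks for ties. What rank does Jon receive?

Sorted (ascending): 5.6, 5.6, 7.8, 7.8, 9.4, 9.4
The 2 values of 5.6 occupy positions 1–2 → each gets rank 2.
The 2 values of 7.8 occupy positions 3–4 → each gets rank 4.
The 2 values of 9.4 occupy positions 5–6 → each gets rank 6.
Jon has value 5.6 → rank 2.

2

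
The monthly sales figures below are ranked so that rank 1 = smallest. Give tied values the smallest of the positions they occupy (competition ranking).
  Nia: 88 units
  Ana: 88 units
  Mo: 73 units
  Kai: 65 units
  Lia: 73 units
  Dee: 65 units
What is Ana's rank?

Sorted (ascending): 65, 65, 73, 73, 88, 88
The 2 values of 65 occupy positions 1–2 → each gets rank 1.
The 2 values of 73 occupy positions 3–4 → each gets rank 3.
The 2 values of 88 occupy positions 5–6 → each gets rank 5.
Ana has value 88 units → rank 5.

5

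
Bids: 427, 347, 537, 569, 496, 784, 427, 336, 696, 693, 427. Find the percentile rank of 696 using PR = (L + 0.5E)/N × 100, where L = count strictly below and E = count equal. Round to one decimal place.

86.4

N = 11.
Strictly below 696: 9. Equal to 696: 1.
PR = (9 + 0.5·1)/11 × 100 = 86.4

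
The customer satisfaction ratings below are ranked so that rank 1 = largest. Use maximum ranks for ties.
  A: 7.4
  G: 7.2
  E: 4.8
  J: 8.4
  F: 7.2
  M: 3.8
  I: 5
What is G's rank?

4

Sorted (descending): 8.4, 7.4, 7.2, 7.2, 5, 4.8, 3.8
The 2 values of 7.2 occupy positions 3–4 → each gets rank 4.
G has value 7.2 → rank 4.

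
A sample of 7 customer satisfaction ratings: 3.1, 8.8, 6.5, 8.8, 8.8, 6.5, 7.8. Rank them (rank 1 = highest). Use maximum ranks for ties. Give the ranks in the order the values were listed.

7, 3, 6, 3, 3, 6, 4

Sorted (descending): 8.8, 8.8, 8.8, 7.8, 6.5, 6.5, 3.1
The 3 values of 8.8 occupy positions 1–3 → each gets rank 3.
The 2 values of 6.5 occupy positions 5–6 → each gets rank 6.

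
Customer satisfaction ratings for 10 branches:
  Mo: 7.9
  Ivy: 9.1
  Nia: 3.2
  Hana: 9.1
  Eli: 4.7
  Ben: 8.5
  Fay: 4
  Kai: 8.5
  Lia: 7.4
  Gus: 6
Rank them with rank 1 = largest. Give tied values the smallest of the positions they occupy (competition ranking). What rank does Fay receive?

9

Sorted (descending): 9.1, 9.1, 8.5, 8.5, 7.9, 7.4, 6, 4.7, 4, 3.2
The 2 values of 9.1 occupy positions 1–2 → each gets rank 1.
The 2 values of 8.5 occupy positions 3–4 → each gets rank 3.
Fay has value 4 → rank 9.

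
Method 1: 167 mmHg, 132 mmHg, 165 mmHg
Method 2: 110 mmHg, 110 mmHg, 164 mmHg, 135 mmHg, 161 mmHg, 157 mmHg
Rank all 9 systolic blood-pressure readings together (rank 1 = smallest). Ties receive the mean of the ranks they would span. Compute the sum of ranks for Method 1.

Sorted (ascending): 110, 110, 132, 135, 157, 161, 164, 165, 167
The 2 values of 110 occupy positions 1–2 → average rank (1+2)/2 = 1.5.
Method 1 values → pooled ranks: 167→9, 132→3, 165→8
Rank sum = 9 + 3 + 8 = 20

20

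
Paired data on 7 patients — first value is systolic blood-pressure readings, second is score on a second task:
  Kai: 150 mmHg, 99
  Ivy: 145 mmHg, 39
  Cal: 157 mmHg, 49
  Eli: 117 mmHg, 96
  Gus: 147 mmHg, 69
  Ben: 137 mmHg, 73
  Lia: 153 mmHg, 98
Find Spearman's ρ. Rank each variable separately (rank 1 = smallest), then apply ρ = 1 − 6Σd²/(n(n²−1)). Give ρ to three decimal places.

Ranks of variable 1: 5, 3, 7, 1, 4, 2, 6
Ranks of variable 2: 7, 1, 2, 5, 3, 4, 6
d = r₁ − r₂: -2, 2, 5, -4, 1, -2, 0
d²: 4, 4, 25, 16, 1, 4, 0; Σd² = 54
ρ = 1 − 6·54/(7·48) = 1 − 324/336 = 0.036

0.036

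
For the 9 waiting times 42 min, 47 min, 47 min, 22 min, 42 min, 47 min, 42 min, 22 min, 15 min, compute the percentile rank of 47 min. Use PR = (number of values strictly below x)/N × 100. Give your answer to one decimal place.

66.7

N = 9.
Strictly below 47: 6. Equal to 47: 3.
PR = 6/9 × 100 = 66.7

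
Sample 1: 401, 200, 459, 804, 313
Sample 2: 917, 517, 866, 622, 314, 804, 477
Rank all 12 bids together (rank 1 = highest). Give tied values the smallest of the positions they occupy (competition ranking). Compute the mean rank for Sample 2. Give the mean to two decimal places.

Sorted (descending): 917, 866, 804, 804, 622, 517, 477, 459, 401, 314, 313, 200
The 2 values of 804 occupy positions 3–4 → each gets rank 3.
Sample 2 values → pooled ranks: 917→1, 517→6, 866→2, 622→5, 314→10, 804→3, 477→7
Mean rank = (1 + 6 + 2 + 5 + 10 + 3 + 7) / 7 = 4.86

4.86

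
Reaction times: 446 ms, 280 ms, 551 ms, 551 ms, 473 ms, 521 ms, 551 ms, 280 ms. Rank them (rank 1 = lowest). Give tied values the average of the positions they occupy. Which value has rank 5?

Sorted (ascending): 280, 280, 446, 473, 521, 551, 551, 551
The 2 values of 280 occupy positions 1–2 → average rank (1+2)/2 = 1.5.
The 3 values of 551 occupy positions 6–8 → average rank 7.
Rank 5 → value 521.

521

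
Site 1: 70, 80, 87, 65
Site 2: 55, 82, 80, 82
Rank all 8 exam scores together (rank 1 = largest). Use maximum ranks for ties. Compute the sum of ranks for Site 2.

19

Sorted (descending): 87, 82, 82, 80, 80, 70, 65, 55
The 2 values of 82 occupy positions 2–3 → each gets rank 3.
The 2 values of 80 occupy positions 4–5 → each gets rank 5.
Site 2 values → pooled ranks: 55→8, 82→3, 80→5, 82→3
Rank sum = 8 + 3 + 5 + 3 = 19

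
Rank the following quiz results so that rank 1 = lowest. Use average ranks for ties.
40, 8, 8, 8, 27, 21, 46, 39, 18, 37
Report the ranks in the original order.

9, 2, 2, 2, 6, 5, 10, 8, 4, 7

Sorted (ascending): 8, 8, 8, 18, 21, 27, 37, 39, 40, 46
The 3 values of 8 occupy positions 1–3 → average rank 2.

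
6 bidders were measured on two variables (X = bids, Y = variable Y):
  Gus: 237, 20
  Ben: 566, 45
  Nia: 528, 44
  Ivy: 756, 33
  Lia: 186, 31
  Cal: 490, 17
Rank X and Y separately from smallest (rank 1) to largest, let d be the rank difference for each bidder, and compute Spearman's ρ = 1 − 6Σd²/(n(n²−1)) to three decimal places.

Ranks of variable 1: 2, 5, 4, 6, 1, 3
Ranks of variable 2: 2, 6, 5, 4, 3, 1
d = r₁ − r₂: 0, -1, -1, 2, -2, 2
d²: 0, 1, 1, 4, 4, 4; Σd² = 14
ρ = 1 − 6·14/(6·35) = 1 − 84/210 = 0.600

0.600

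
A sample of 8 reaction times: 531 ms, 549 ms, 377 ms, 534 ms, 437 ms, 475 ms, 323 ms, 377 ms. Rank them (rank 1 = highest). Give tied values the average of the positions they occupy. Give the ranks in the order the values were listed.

Sorted (descending): 549, 534, 531, 475, 437, 377, 377, 323
The 2 values of 377 occupy positions 6–7 → average rank (6+7)/2 = 6.5.

3, 1, 6.5, 2, 5, 4, 8, 6.5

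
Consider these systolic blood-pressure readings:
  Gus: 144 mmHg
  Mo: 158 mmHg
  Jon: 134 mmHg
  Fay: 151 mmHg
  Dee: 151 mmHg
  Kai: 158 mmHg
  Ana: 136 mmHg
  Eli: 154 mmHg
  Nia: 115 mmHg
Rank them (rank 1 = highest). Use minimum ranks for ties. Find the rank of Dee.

Sorted (descending): 158, 158, 154, 151, 151, 144, 136, 134, 115
The 2 values of 158 occupy positions 1–2 → each gets rank 1.
The 2 values of 151 occupy positions 4–5 → each gets rank 4.
Dee has value 151 mmHg → rank 4.

4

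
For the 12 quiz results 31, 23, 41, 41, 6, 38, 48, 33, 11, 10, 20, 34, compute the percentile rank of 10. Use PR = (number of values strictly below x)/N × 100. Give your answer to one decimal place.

N = 12.
Strictly below 10: 1. Equal to 10: 1.
PR = 1/12 × 100 = 8.3

8.3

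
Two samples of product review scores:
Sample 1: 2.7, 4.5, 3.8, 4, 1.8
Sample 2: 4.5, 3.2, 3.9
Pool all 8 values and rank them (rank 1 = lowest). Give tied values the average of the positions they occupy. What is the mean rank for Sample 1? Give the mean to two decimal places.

4.10

Sorted (ascending): 1.8, 2.7, 3.2, 3.8, 3.9, 4, 4.5, 4.5
The 2 values of 4.5 occupy positions 7–8 → average rank (7+8)/2 = 7.5.
Sample 1 values → pooled ranks: 2.7→2, 4.5→7.5, 3.8→4, 4→6, 1.8→1
Mean rank = (2 + 7.5 + 4 + 6 + 1) / 5 = 4.10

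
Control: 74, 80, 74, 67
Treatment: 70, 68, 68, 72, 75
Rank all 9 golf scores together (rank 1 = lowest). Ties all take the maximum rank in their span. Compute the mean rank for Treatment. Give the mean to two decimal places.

Sorted (ascending): 67, 68, 68, 70, 72, 74, 74, 75, 80
The 2 values of 68 occupy positions 2–3 → each gets rank 3.
The 2 values of 74 occupy positions 6–7 → each gets rank 7.
Treatment values → pooled ranks: 70→4, 68→3, 68→3, 72→5, 75→8
Mean rank = (4 + 3 + 3 + 5 + 8) / 5 = 4.60

4.60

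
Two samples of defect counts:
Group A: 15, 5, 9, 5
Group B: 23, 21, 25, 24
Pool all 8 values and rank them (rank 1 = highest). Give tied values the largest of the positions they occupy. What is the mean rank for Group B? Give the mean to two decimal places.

2.50

Sorted (descending): 25, 24, 23, 21, 15, 9, 5, 5
The 2 values of 5 occupy positions 7–8 → each gets rank 8.
Group B values → pooled ranks: 23→3, 21→4, 25→1, 24→2
Mean rank = (3 + 4 + 1 + 2) / 4 = 2.50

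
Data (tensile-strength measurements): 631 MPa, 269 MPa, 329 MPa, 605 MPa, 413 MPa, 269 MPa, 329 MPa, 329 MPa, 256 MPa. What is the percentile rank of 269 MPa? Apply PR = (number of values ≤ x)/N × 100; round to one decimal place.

N = 9.
Strictly below 269: 1. Equal to 269: 2.
PR = 3/9 × 100 = 33.3

33.3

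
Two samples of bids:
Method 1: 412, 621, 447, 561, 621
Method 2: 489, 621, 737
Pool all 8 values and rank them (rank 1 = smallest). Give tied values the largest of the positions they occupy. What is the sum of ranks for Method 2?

18

Sorted (ascending): 412, 447, 489, 561, 621, 621, 621, 737
The 3 values of 621 occupy positions 5–7 → each gets rank 7.
Method 2 values → pooled ranks: 489→3, 621→7, 737→8
Rank sum = 3 + 7 + 8 = 18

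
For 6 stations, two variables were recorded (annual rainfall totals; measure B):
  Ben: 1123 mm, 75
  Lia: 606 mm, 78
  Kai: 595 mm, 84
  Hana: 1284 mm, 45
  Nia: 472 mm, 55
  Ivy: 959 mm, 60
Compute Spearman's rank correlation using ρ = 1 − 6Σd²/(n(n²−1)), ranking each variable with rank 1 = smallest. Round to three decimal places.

-0.371

Ranks of variable 1: 5, 3, 2, 6, 1, 4
Ranks of variable 2: 4, 5, 6, 1, 2, 3
d = r₁ − r₂: 1, -2, -4, 5, -1, 1
d²: 1, 4, 16, 25, 1, 1; Σd² = 48
ρ = 1 − 6·48/(6·35) = 1 − 288/210 = -0.371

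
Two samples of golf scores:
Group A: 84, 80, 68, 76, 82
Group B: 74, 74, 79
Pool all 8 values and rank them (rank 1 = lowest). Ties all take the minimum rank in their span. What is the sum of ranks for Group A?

Sorted (ascending): 68, 74, 74, 76, 79, 80, 82, 84
The 2 values of 74 occupy positions 2–3 → each gets rank 2.
Group A values → pooled ranks: 84→8, 80→6, 68→1, 76→4, 82→7
Rank sum = 8 + 6 + 1 + 4 + 7 = 26

26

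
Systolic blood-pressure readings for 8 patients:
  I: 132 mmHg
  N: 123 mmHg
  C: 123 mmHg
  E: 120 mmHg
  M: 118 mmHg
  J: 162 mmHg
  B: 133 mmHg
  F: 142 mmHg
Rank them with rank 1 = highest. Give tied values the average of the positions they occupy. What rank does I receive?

4

Sorted (descending): 162, 142, 133, 132, 123, 123, 120, 118
The 2 values of 123 occupy positions 5–6 → average rank (5+6)/2 = 5.5.
I has value 132 mmHg → rank 4.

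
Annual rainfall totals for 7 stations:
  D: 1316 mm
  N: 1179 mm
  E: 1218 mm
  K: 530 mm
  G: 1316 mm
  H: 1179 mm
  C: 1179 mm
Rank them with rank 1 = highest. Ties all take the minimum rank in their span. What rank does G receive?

Sorted (descending): 1316, 1316, 1218, 1179, 1179, 1179, 530
The 2 values of 1316 occupy positions 1–2 → each gets rank 1.
The 3 values of 1179 occupy positions 4–6 → each gets rank 4.
G has value 1316 mm → rank 1.

1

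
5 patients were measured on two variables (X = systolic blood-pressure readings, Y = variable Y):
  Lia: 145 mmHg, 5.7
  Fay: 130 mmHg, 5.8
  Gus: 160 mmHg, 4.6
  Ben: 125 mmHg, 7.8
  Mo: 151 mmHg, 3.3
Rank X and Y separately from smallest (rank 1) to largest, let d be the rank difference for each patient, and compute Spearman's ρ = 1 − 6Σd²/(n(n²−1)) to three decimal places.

Ranks of variable 1: 3, 2, 5, 1, 4
Ranks of variable 2: 3, 4, 2, 5, 1
d = r₁ − r₂: 0, -2, 3, -4, 3
d²: 0, 4, 9, 16, 9; Σd² = 38
ρ = 1 − 6·38/(5·24) = 1 − 228/120 = -0.900

-0.900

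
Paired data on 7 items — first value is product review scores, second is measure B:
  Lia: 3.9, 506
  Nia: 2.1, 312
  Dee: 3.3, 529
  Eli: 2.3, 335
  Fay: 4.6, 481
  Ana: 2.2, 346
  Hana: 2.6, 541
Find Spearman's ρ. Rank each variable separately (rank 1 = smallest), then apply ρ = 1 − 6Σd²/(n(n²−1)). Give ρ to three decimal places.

Ranks of variable 1: 6, 1, 5, 3, 7, 2, 4
Ranks of variable 2: 5, 1, 6, 2, 4, 3, 7
d = r₁ − r₂: 1, 0, -1, 1, 3, -1, -3
d²: 1, 0, 1, 1, 9, 1, 9; Σd² = 22
ρ = 1 − 6·22/(7·48) = 1 − 132/336 = 0.607

0.607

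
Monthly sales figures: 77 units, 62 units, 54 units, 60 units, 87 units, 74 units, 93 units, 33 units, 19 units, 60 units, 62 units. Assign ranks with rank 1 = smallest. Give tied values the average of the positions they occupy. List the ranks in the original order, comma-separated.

9, 6.5, 3, 4.5, 10, 8, 11, 2, 1, 4.5, 6.5

Sorted (ascending): 19, 33, 54, 60, 60, 62, 62, 74, 77, 87, 93
The 2 values of 60 occupy positions 4–5 → average rank (4+5)/2 = 4.5.
The 2 values of 62 occupy positions 6–7 → average rank (6+7)/2 = 6.5.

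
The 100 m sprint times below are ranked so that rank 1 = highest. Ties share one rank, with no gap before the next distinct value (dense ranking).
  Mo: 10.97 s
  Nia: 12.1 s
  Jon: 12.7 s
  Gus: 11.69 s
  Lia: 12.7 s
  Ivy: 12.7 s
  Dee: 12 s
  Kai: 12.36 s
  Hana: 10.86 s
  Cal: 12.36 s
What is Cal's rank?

Sorted (descending): 12.7, 12.7, 12.7, 12.36, 12.36, 12.1, 12, 11.69, 10.97, 10.86
The 3 values of 12.7 share dense rank 1.
The 2 values of 12.36 share dense rank 2.
Remaining distinct values take the next consecutive integers.
Cal has value 12.36 s → rank 2.

2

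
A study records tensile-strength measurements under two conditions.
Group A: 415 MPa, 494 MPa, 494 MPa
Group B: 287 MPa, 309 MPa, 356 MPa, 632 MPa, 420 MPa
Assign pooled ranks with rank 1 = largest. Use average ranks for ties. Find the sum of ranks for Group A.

Sorted (descending): 632, 494, 494, 420, 415, 356, 309, 287
The 2 values of 494 occupy positions 2–3 → average rank (2+3)/2 = 2.5.
Group A values → pooled ranks: 415→5, 494→2.5, 494→2.5
Rank sum = 5 + 2.5 + 2.5 = 10

10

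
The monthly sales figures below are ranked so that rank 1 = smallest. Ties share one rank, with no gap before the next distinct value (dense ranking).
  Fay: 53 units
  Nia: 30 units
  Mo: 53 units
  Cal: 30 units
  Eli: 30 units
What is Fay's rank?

Sorted (ascending): 30, 30, 30, 53, 53
The 3 values of 30 share dense rank 1.
The 2 values of 53 share dense rank 2.
Fay has value 53 units → rank 2.

2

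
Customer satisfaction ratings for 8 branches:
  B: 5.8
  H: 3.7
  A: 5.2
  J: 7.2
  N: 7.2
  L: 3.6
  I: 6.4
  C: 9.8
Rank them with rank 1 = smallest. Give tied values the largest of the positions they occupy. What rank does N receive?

7

Sorted (ascending): 3.6, 3.7, 5.2, 5.8, 6.4, 7.2, 7.2, 9.8
The 2 values of 7.2 occupy positions 6–7 → each gets rank 7.
N has value 7.2 → rank 7.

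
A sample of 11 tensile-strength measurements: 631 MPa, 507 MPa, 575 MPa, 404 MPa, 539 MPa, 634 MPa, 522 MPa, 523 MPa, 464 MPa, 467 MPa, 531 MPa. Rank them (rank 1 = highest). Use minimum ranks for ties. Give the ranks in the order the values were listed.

Sorted (descending): 634, 631, 575, 539, 531, 523, 522, 507, 467, 464, 404
No ties — each value takes its position as its rank.

2, 8, 3, 11, 4, 1, 7, 6, 10, 9, 5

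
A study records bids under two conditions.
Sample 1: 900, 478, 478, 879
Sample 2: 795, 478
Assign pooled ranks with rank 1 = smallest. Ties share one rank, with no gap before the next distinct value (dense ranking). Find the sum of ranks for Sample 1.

9

Sorted (ascending): 478, 478, 478, 795, 879, 900
The 3 values of 478 share dense rank 1.
Remaining distinct values take the next consecutive integers.
Sample 1 values → pooled ranks: 900→4, 478→1, 478→1, 879→3
Rank sum = 4 + 1 + 1 + 3 = 9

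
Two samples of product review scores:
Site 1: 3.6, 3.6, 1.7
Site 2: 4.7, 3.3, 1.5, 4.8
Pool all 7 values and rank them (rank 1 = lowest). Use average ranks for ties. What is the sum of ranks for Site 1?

Sorted (ascending): 1.5, 1.7, 3.3, 3.6, 3.6, 4.7, 4.8
The 2 values of 3.6 occupy positions 4–5 → average rank (4+5)/2 = 4.5.
Site 1 values → pooled ranks: 3.6→4.5, 3.6→4.5, 1.7→2
Rank sum = 4.5 + 4.5 + 2 = 11

11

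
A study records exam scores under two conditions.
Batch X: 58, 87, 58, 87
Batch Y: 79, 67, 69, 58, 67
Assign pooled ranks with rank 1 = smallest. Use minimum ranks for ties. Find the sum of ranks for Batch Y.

Sorted (ascending): 58, 58, 58, 67, 67, 69, 79, 87, 87
The 3 values of 58 occupy positions 1–3 → each gets rank 1.
The 2 values of 67 occupy positions 4–5 → each gets rank 4.
The 2 values of 87 occupy positions 8–9 → each gets rank 8.
Batch Y values → pooled ranks: 79→7, 67→4, 69→6, 58→1, 67→4
Rank sum = 7 + 4 + 6 + 1 + 4 = 22

22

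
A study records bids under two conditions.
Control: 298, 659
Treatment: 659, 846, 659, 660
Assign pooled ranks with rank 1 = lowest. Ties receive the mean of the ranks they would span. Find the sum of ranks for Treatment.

Sorted (ascending): 298, 659, 659, 659, 660, 846
The 3 values of 659 occupy positions 2–4 → average rank 3.
Treatment values → pooled ranks: 659→3, 846→6, 659→3, 660→5
Rank sum = 3 + 6 + 3 + 5 = 17

17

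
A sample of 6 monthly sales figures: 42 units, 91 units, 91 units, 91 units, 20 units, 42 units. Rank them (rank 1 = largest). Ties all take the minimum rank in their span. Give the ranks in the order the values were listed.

4, 1, 1, 1, 6, 4

Sorted (descending): 91, 91, 91, 42, 42, 20
The 3 values of 91 occupy positions 1–3 → each gets rank 1.
The 2 values of 42 occupy positions 4–5 → each gets rank 4.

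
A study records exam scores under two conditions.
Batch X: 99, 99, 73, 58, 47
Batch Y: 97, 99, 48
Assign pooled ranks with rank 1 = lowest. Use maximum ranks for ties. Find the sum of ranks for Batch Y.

Sorted (ascending): 47, 48, 58, 73, 97, 99, 99, 99
The 3 values of 99 occupy positions 6–8 → each gets rank 8.
Batch Y values → pooled ranks: 97→5, 99→8, 48→2
Rank sum = 5 + 8 + 2 = 15

15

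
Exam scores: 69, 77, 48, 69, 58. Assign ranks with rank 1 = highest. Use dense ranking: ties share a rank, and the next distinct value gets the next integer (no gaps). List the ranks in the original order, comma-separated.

2, 1, 4, 2, 3

Sorted (descending): 77, 69, 69, 58, 48
The 2 values of 69 share dense rank 2.
Remaining distinct values take the next consecutive integers.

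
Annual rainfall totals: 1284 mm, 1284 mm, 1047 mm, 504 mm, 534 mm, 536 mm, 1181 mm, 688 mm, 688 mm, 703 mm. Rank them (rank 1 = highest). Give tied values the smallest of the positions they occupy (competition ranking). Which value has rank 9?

534

Sorted (descending): 1284, 1284, 1181, 1047, 703, 688, 688, 536, 534, 504
The 2 values of 1284 occupy positions 1–2 → each gets rank 1.
The 2 values of 688 occupy positions 6–7 → each gets rank 6.
Rank 9 → value 534.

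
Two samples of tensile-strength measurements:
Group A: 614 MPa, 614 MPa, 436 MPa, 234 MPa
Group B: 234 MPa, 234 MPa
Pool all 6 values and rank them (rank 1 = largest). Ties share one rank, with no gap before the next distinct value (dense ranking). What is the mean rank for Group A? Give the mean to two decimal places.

1.75

Sorted (descending): 614, 614, 436, 234, 234, 234
The 2 values of 614 share dense rank 1.
The 3 values of 234 share dense rank 3.
Remaining distinct values take the next consecutive integers.
Group A values → pooled ranks: 614→1, 614→1, 436→2, 234→3
Mean rank = (1 + 1 + 2 + 3) / 4 = 1.75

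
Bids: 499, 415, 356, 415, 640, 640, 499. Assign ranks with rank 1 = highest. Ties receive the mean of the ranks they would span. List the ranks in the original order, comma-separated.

Sorted (descending): 640, 640, 499, 499, 415, 415, 356
The 2 values of 640 occupy positions 1–2 → average rank (1+2)/2 = 1.5.
The 2 values of 499 occupy positions 3–4 → average rank (3+4)/2 = 3.5.
The 2 values of 415 occupy positions 5–6 → average rank (5+6)/2 = 5.5.

3.5, 5.5, 7, 5.5, 1.5, 1.5, 3.5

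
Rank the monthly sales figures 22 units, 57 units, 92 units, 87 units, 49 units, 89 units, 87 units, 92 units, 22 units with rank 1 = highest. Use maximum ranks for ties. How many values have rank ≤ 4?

3

Sorted (descending): 92, 92, 89, 87, 87, 57, 49, 22, 22
The 2 values of 92 occupy positions 1–2 → each gets rank 2.
The 2 values of 87 occupy positions 4–5 → each gets rank 5.
The 2 values of 22 occupy positions 8–9 → each gets rank 9.
Ranks ≤ 4: {2, 2, 3} → 3 values.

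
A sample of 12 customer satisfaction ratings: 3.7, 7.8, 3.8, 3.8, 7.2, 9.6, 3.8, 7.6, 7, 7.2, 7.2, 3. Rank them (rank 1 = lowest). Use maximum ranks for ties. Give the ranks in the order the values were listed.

Sorted (ascending): 3, 3.7, 3.8, 3.8, 3.8, 7, 7.2, 7.2, 7.2, 7.6, 7.8, 9.6
The 3 values of 3.8 occupy positions 3–5 → each gets rank 5.
The 3 values of 7.2 occupy positions 7–9 → each gets rank 9.

2, 11, 5, 5, 9, 12, 5, 10, 6, 9, 9, 1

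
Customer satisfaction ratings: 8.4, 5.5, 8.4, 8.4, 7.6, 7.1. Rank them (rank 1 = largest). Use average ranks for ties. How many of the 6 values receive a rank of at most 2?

3

Sorted (descending): 8.4, 8.4, 8.4, 7.6, 7.1, 5.5
The 3 values of 8.4 occupy positions 1–3 → average rank 2.
Ranks ≤ 2: {2, 2, 2} → 3 values.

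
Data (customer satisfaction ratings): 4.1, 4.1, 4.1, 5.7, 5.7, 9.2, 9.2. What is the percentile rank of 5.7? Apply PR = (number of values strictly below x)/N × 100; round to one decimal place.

42.9

N = 7.
Strictly below 5.7: 3. Equal to 5.7: 2.
PR = 3/7 × 100 = 42.9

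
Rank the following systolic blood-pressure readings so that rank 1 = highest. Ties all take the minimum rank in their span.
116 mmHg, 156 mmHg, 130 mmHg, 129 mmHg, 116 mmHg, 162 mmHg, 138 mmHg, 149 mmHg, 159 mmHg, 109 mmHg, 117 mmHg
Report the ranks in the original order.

9, 3, 6, 7, 9, 1, 5, 4, 2, 11, 8

Sorted (descending): 162, 159, 156, 149, 138, 130, 129, 117, 116, 116, 109
The 2 values of 116 occupy positions 9–10 → each gets rank 9.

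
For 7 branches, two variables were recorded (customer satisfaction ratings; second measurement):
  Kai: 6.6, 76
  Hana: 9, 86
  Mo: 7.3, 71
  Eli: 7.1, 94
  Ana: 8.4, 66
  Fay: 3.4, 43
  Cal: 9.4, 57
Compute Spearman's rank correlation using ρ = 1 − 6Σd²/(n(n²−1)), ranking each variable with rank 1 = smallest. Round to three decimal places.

0.036

Ranks of variable 1: 2, 6, 4, 3, 5, 1, 7
Ranks of variable 2: 5, 6, 4, 7, 3, 1, 2
d = r₁ − r₂: -3, 0, 0, -4, 2, 0, 5
d²: 9, 0, 0, 16, 4, 0, 25; Σd² = 54
ρ = 1 − 6·54/(7·48) = 1 − 324/336 = 0.036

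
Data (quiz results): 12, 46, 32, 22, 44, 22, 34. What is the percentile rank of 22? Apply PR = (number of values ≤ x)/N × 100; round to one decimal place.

42.9

N = 7.
Strictly below 22: 1. Equal to 22: 2.
PR = 3/7 × 100 = 42.9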